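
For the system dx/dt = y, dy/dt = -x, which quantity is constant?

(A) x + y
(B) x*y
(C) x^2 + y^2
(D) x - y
C

A first integral I satisfies dI/dt = 0 along every solution. Differentiate each option and use the equation of motion:
(A) d/dt[x + y] = y + (-x) = y - x, not identically 0
(B) d/dt[x*y] = (dx/dt)y + x(dy/dt) = y^2 - x^2, not identically 0
(C) d/dt[x^2 + y^2] = 2x*dx/dt + 2y*dy/dt = 2x*y + 2y*(-x) = 0
(D) d/dt[x - y] = y - (-x) = x + y, not identically 0

Only (C) has zero time-derivative. So x^2 + y^2 (the squared radius; trajectories are circles) is the conserved quantity.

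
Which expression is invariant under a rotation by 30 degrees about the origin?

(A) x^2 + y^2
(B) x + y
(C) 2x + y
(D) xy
A

A rotation by 30 degrees sends (x, y) to (sqrt(3)x/2 - y/2, x/2 + sqrt(3)y/2).
Substitute the transformed coordinates into each option and compare with the original:
(A) x^2 + y^2  ->  (sqrt(3)x/2 - y/2)^2 + (x/2 + sqrt(3)y/2)^2 = x^2 + y^2   [equals x^2 + y^2: invariant]
(B) x + y  ->  (sqrt(3)x/2 - y/2) + (x/2 + sqrt(3)y/2) = x/2 + sqrt(3)x/2 - y/2 + sqrt(3)y/2   [differs from x + y: not invariant]
(C) 2x + y  ->  2(sqrt(3)x/2 - y/2) + (x/2 + sqrt(3)y/2) = x/2 + sqrt(3)x - y + sqrt(3)y/2   [differs from 2x + y: not invariant]
(D) xy  ->  (sqrt(3)x/2 - y/2)(x/2 + sqrt(3)y/2) = sqrt(3)x^2/4 + xy/2 - sqrt(3)y^2/4   [differs from xy: not invariant]

Only option (A), x^2 + y^2, is unchanged by the transformation.
Geometrically, x^2 + y^2 is the squared distance from the origin, which every rotation about the origin preserves.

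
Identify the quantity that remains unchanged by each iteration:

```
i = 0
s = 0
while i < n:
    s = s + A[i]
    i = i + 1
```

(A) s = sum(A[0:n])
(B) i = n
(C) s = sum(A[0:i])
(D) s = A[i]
C

A loop invariant must hold before the first iteration and be re-established by every execution of the body.

(C) s = sum(A[0:i]): Initially i = 0 and s = 0 = sum of the empty slice A[0:0]. If s = sum(A[0:i]) holds at the top of an iteration, the body sets s to sum(A[0:i]) + A[i] = sum(A[0:i+1]) and then i to i+1, so s = sum(A[0:i]) holds again. At exit i = n, giving s = sum(A[0:n]).

The other options fail:
(A) s = sum(A[0:n]): false before the loop (s = 0, not the full sum) -- it only becomes true at exit.
(B) i = n: false initially (i = 0); it is the exit condition, not an invariant.
(D) s = A[i]: after the first iteration s = A[0] but i = 1, so s = A[i] compares s with the wrong element (and fails in general).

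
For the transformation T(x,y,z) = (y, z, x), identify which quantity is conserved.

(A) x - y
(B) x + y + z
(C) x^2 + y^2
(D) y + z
B

Apply T(x,y,z) = (y, z, x) to each option, i.e. replace (x, y, z) by the transformed coordinates.
Substitute the transformed coordinates into each option and compare with the original:
(A) x - y  ->  (y) - (z) = y - z   [differs from x - y: not invariant]
(B) x + y + z  ->  (y) + (z) + (x) = x + y + z   [equals x + y + z: invariant]
(C) x^2 + y^2  ->  (y)^2 + (z)^2 = y^2 + z^2   [differs from x^2 + y^2: not invariant]
(D) y + z  ->  (z) + (x) = x + z   [differs from y + z: not invariant]

Only option (B), x + y + z, is unchanged by the transformation.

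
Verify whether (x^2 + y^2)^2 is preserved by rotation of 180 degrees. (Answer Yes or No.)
Yes

Applying rotation by 180 degrees: x' = x*cos(180 degrees) - y*sin(180 degrees) = -x, y' = x*sin(180 degrees) + y*cos(180 degrees) = -y

Substituting into (x^2 + y^2)^2:
((-x)^2 + (-y)^2)^2
= x^4 + 2x^2y^2 + y^4 = (x^2 + y^2)^2

This equals the original expression (x^2 + y^2)^2, so it IS invariant.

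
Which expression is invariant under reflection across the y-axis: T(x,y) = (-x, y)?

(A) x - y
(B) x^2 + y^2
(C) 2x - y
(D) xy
B

The map is reflection across the y-axis: T(x,y) = (-x, y).
Substitute the transformed coordinates into each option and compare with the original:
(A) x - y  ->  (-x) - (y) = -x - y   [differs from x - y: not invariant]
(B) x^2 + y^2  ->  (-x)^2 + (y)^2 = x^2 + y^2   [equals x^2 + y^2: invariant]
(C) 2x - y  ->  2(-x) - (y) = -2x - y   [differs from 2x - y: not invariant]
(D) xy  ->  (-x)(y) = -xy   [differs from xy: not invariant]

Only option (B), x^2 + y^2, is unchanged by the transformation.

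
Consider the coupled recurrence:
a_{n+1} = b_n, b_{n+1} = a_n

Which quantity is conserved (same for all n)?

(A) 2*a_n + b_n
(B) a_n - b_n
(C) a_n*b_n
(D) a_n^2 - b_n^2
C

Replace a_n by a_{n+1} = b_n and b_n by b_{n+1} = a_n in each option and simplify:
(A) 2*a_n + b_n  ->  2*(b_n) + (a_n) = a_n + 2*b_n   [not conserved]
(B) a_n - b_n  ->  (b_n) - (a_n) = -a_n + b_n   [not conserved]
(C) a_n*b_n  ->  (b_n)*(a_n) = a_n*b_n   [conserved]
(D) a_n^2 - b_n^2  ->  (b_n)^2 - (a_n)^2 = -a_n^2 + b_n^2   [not conserved]

Only (C) a_n*b_n returns to itself after one step, so it is the conserved quantity.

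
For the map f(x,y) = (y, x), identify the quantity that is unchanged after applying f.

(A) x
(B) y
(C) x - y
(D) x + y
D

For f(x,y) = (y, x):
After applying f: x' = y, y' = x. So x' + y' = y + x = x + y.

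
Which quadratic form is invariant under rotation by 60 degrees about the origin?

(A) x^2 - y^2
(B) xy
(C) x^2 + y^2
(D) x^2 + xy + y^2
C

Rotation by 60 degrees sends (x, y) to (x/2 - sqrt(3)y/2, sqrt(3)x/2 + y/2).
Substitute the transformed coordinates into each option and compare with the original:
(A) x^2 - y^2  ->  (x/2 - sqrt(3)y/2)^2 - (sqrt(3)x/2 + y/2)^2 = -x^2/2 - sqrt(3)xy + y^2/2   [differs from x^2 - y^2: not invariant]
(B) xy  ->  (x/2 - sqrt(3)y/2)(sqrt(3)x/2 + y/2) = sqrt(3)x^2/4 - xy/2 - sqrt(3)y^2/4   [differs from xy: not invariant]
(C) x^2 + y^2  ->  (x/2 - sqrt(3)y/2)^2 + (sqrt(3)x/2 + y/2)^2 = x^2 + y^2   [equals x^2 + y^2: invariant]
(D) x^2 + xy + y^2  ->  (x/2 - sqrt(3)y/2)^2 + (x/2 - sqrt(3)y/2)(sqrt(3)x/2 + y/2) + (sqrt(3)x/2 + y/2)^2 = sqrt(3)x^2/4 + x^2 - xy/2 - sqrt(3)y^2/4 + y^2   [differs from x^2 + xy + y^2: not invariant]

Only option (C), x^2 + y^2, is unchanged by the transformation.
x^2 + y^2 is the squared distance from the origin, which rotations preserve.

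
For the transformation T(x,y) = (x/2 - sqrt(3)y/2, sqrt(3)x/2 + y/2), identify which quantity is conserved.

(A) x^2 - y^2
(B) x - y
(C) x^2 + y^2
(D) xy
C

An expression E(x,y) is invariant under T if E(T(x,y)) = E(x,y). Here T(x,y) = (x/2 - sqrt(3)y/2, sqrt(3)x/2 + y/2).
Substitute the transformed coordinates into each option and compare with the original:
(A) x^2 - y^2  ->  (x/2 - sqrt(3)y/2)^2 - (sqrt(3)x/2 + y/2)^2 = -x^2/2 - sqrt(3)xy + y^2/2   [differs from x^2 - y^2: not invariant]
(B) x - y  ->  (x/2 - sqrt(3)y/2) - (sqrt(3)x/2 + y/2) = -sqrt(3)x/2 + x/2 - sqrt(3)y/2 - y/2   [differs from x - y: not invariant]
(C) x^2 + y^2  ->  (x/2 - sqrt(3)y/2)^2 + (sqrt(3)x/2 + y/2)^2 = x^2 + y^2   [equals x^2 + y^2: invariant]
(D) xy  ->  (x/2 - sqrt(3)y/2)(sqrt(3)x/2 + y/2) = sqrt(3)x^2/4 - xy/2 - sqrt(3)y^2/4   [differs from xy: not invariant]

Only option (C), x^2 + y^2, is unchanged by the transformation.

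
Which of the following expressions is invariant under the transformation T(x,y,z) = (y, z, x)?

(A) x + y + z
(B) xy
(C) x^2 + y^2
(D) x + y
A

Apply T(x,y,z) = (y, z, x) to each option, i.e. replace (x, y, z) by the transformed coordinates.
Substitute the transformed coordinates into each option and compare with the original:
(A) x + y + z  ->  (y) + (z) + (x) = x + y + z   [equals x + y + z: invariant]
(B) xy  ->  (y)(z) = yz   [differs from xy: not invariant]
(C) x^2 + y^2  ->  (y)^2 + (z)^2 = y^2 + z^2   [differs from x^2 + y^2: not invariant]
(D) x + y  ->  (y) + (z) = y + z   [differs from x + y: not invariant]

Only option (A), x + y + z, is unchanged by the transformation.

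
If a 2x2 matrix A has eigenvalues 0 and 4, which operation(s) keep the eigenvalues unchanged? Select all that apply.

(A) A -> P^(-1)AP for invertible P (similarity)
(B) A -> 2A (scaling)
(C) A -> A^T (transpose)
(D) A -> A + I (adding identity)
A and C

Eigenvalues are preserved by:
1. Similarity transformations: A -> P^(-1)AP (same characteristic polynomial)
2. Transpose: A^T has the same eigenvalues as A

Eigenvalues are NOT preserved by:
- Adding identity: eigenvalues become 0+1, 4+1
- Scaling: eigenvalues become 0, 8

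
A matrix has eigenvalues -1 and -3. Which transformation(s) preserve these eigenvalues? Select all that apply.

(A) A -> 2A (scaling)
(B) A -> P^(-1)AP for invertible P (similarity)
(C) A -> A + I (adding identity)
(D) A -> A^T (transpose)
B and D

Eigenvalues are preserved by:
1. Similarity transformations: A -> P^(-1)AP (same characteristic polynomial)
2. Transpose: A^T has the same eigenvalues as A

Eigenvalues are NOT preserved by:
- Adding identity: eigenvalues become -1+1, -3+1
- Scaling: eigenvalues become -2, -6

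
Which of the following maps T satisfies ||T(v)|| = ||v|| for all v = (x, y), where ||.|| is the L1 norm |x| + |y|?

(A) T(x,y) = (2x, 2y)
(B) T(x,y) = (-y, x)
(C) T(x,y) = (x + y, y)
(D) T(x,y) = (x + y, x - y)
B

A transformation preserves a norm if ||T(v)|| = ||v|| for every v; a single vector where the norm changes rules an option out.

(A) T(x,y) = (2x, 2y): v = (1, 0) has norm |1| + |0| = 1, but T(v) = (2, 0) has norm 2 -- not preserved.
(B) T(x,y) = (-y, x): preserves the norm -- it only permutes the coordinates and/or flips signs, which leaves |x| + |y| unchanged.
(C) T(x,y) = (x + y, y): v = (0, 1) has norm |0| + |1| = 1, but T(v) = (1, 1) has norm 2 -- not preserved.
(D) T(x,y) = (x + y, x - y): v = (1, 0) has norm |1| + |0| = 1, but T(v) = (1, 1) has norm 2 -- not preserved.

Therefore the answer is (B).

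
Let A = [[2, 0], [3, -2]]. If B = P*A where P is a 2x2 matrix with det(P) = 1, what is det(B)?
-4

By the multiplicative property of determinants, det(B) = det(P*A) = det(P) * det(A) = det(A),
so the determinant is invariant under multiplication by any determinant-1 matrix; we just need det(A).

det(A) = (2)(-2) - (0)(3) = -4 - 0 = -4

Therefore det(B) = 1 * (-4) = -4.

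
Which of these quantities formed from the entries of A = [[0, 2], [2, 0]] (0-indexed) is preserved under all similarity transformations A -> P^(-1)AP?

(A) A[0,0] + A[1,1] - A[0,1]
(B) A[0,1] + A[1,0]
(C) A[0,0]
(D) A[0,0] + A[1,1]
D

A[0,0] + A[1,1] is the trace of A. By the cyclic property of the trace, tr(P^(-1)AP) = tr(APP^(-1)) = tr(A), so it is the same for every matrix similar to A.

The other combinations are not similarity invariants. For example, take P = [[1, 1], [1, 2]] (det P = 1), so P^(-1) = [[2, -1], [-1, 1]] and
B = P^(-1)AP = [[2, 6], [0, -2]].
Evaluating each option on A and on B:
(A) A[0,0] + A[1,1] - A[0,1]: -2 for A, -6 for B -> changes
(B) A[0,1] + A[1,0]: 4 for A, 6 for B -> changes
(C) A[0,0]: 0 for A, 2 for B -> changes
(D) A[0,0] + A[1,1]: 0 for A, 0 for B -> unchanged

Only (D) A[0,0] + A[1,1] = 0 survives (and it does so for every P, not just this one), so it is the invariant.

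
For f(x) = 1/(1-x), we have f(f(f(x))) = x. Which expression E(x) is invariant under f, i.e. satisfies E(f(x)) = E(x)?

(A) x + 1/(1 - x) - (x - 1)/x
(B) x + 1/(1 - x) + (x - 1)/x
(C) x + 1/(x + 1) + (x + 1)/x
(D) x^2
B

Replace x by f(x) = 1/(1 - x) in each option and simplify. As a quick numerical cross-check, also compare E(4) with E(f(4)) = E(-1/3).

(A) x + 1/(1 - x) - (x - 1)/x  ->  (1/(1 - x)) + 1/(1 - (1/(1 - x))) - ((1/(1 - x)) - 1)/(1/(1 - x)) = (x^2(1 - x) - x + (x - 1)^2)/(x(x - 1)); check: E(4) = 35/12 but E(-1/3) = -43/12.   [not invariant]
(B) x + 1/(1 - x) + (x - 1)/x  ->  (1/(1 - x)) + 1/(1 - (1/(1 - x))) + ((1/(1 - x)) - 1)/(1/(1 - x)), which simplifies back to x + 1/(1 - x) + (x - 1)/x; check: E(4) = 53/12, E(-1/3) = 53/12.   [invariant]
(C) x + 1/(x + 1) + (x + 1)/x  ->  (1/(1 - x)) + 1/((1/(1 - x)) + 1) + ((1/(1 - x)) + 1)/(1/(1 - x)) = (-x^3 + 6x^2 - 11x + 7)/(x^2 - 3x + 2); check: E(4) = 109/20 but E(-1/3) = -5/6.   [not invariant]
(D) x^2  ->  (1/(1 - x))^2 = (x - 1)^(-2); check: E(4) = 16 but E(-1/3) = 1/9.   [not invariant]

Only (B) is unchanged. Indeed f(f(x)) = 1/(1 - 1/(1-x)) = (1-x)/(-x) = (x-1)/x, so E(x) = x + f(x) + f(f(x)) is the sum over the whole 3-cycle; applying f just permutes the three terms cyclically (x -> f(x) -> f(f(x)) -> x), leaving the sum unchanged.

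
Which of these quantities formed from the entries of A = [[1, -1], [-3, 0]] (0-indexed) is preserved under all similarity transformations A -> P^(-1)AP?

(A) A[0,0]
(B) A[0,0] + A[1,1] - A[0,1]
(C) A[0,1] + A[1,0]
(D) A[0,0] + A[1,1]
D

A[0,0] + A[1,1] is the trace of A. By the cyclic property of the trace, tr(P^(-1)AP) = tr(APP^(-1)) = tr(A), so it is the same for every matrix similar to A.

The other combinations are not similarity invariants. For example, take P = [[1, 1], [0, 1]] (det P = 1), so P^(-1) = [[1, -1], [0, 1]] and
B = P^(-1)AP = [[4, 3], [-3, -3]].
Evaluating each option on A and on B:
(A) A[0,0]: 1 for A, 4 for B -> changes
(B) A[0,0] + A[1,1] - A[0,1]: 2 for A, -2 for B -> changes
(C) A[0,1] + A[1,0]: -4 for A, 0 for B -> changes
(D) A[0,0] + A[1,1]: 1 for A, 1 for B -> unchanged

Only (D) A[0,0] + A[1,1] = 1 survives (and it does so for every P, not just this one), so it is the invariant.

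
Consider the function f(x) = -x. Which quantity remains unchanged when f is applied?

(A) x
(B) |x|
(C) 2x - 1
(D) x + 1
B

For f(x) = -x:
Applying f replaces x by -x. Since |-x| = |x|, the absolute value is unchanged by f, whereas x -> -x, 2x - 1 -> -2x - 1 and x + 1 -> -x + 1 all change.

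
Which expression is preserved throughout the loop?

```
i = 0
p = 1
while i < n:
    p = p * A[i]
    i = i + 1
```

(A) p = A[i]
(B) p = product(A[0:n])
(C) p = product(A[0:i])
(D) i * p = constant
C

A loop invariant must hold before the first iteration and be re-established by every execution of the body.

(C) p = product(A[0:i]): Initially i = 0 and p = 1 = product of the empty slice A[0:0]. If p = product(A[0:i]) holds at the top of an iteration, the body sets p to product(A[0:i]) * A[i] = product(A[0:i+1]) and then i to i+1, so the property is restored. At exit i = n, giving p = product(A[0:n]).

The other options fail:
(A) p = A[i]: after the first iteration p = A[0] but i = 1; in general p is a product of several elements, not a single one.
(B) p = product(A[0:n]): false before the loop (p = 1, not the full product) -- it only becomes true at exit.
(D) i * p = constant: initially i * p = 0, but after one iteration it is 1 * A[0], which is nonzero in general.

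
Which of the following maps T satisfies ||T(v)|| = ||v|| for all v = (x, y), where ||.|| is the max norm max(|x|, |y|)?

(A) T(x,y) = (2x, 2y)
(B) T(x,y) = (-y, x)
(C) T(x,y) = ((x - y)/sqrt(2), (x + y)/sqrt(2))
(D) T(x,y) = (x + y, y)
B

A transformation preserves a norm if ||T(v)|| = ||v|| for every v; a single vector where the norm changes rules an option out.

(A) T(x,y) = (2x, 2y): v = (1, 0) has norm max(|1|, |0|) = 1, but T(v) = (2, 0) has norm 2 -- not preserved.
(B) T(x,y) = (-y, x): preserves the norm -- it only permutes the coordinates and/or flips signs, which leaves max(|x|, |y|) unchanged.
(C) T(x,y) = ((x - y)/sqrt(2), (x + y)/sqrt(2)): v = (1, 0) has norm max(|1|, |0|) = 1, but T(v) = (sqrt(2)/2, sqrt(2)/2) has norm sqrt(2)/2 -- not preserved.
(D) T(x,y) = (x + y, y): v = (1, 1) has norm max(|1|, |1|) = 1, but T(v) = (2, 1) has norm 2 -- not preserved.

Therefore the answer is (B).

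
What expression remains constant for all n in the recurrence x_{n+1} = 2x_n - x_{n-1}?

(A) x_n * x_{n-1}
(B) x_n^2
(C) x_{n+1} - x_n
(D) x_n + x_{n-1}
C

For the recurrence x_{n+1} = 2x_n - x_{n-1}:

If x_{n+1} = 2x_n - x_{n-1}, then:
x_{n+1} - x_n = x_n - x_{n-1}
The first difference is constant throughout the sequence.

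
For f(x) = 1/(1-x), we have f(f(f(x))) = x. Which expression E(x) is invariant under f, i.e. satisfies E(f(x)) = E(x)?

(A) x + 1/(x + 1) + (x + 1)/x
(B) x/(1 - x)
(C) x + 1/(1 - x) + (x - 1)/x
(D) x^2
C

Replace x by f(x) = 1/(1 - x) in each option and simplify. As a quick numerical cross-check, also compare E(5) with E(f(5)) = E(-1/4).

(A) x + 1/(x + 1) + (x + 1)/x  ->  (1/(1 - x)) + 1/((1/(1 - x)) + 1) + ((1/(1 - x)) + 1)/(1/(1 - x)) = (-x^3 + 6x^2 - 11x + 7)/(x^2 - 3x + 2); check: E(5) = 191/30 but E(-1/4) = -23/12.   [not invariant]
(B) x/(1 - x)  ->  (1/(1 - x))/(1 - (1/(1 - x))) = -1/x; check: E(5) = -5/4 but E(-1/4) = -1/5.   [not invariant]
(C) x + 1/(1 - x) + (x - 1)/x  ->  (1/(1 - x)) + 1/(1 - (1/(1 - x))) + ((1/(1 - x)) - 1)/(1/(1 - x)), which simplifies back to x + 1/(1 - x) + (x - 1)/x; check: E(5) = 111/20, E(-1/4) = 111/20.   [invariant]
(D) x^2  ->  (1/(1 - x))^2 = (x - 1)^(-2); check: E(5) = 25 but E(-1/4) = 1/16.   [not invariant]

Only (C) is unchanged. Indeed f(f(x)) = 1/(1 - 1/(1-x)) = (1-x)/(-x) = (x-1)/x, so E(x) = x + f(x) + f(f(x)) is the sum over the whole 3-cycle; applying f just permutes the three terms cyclically (x -> f(x) -> f(f(x)) -> x), leaving the sum unchanged.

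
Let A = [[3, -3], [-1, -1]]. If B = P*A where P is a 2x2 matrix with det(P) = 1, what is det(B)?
-6

By the multiplicative property of determinants, det(B) = det(P*A) = det(P) * det(A) = det(A),
so the determinant is invariant under multiplication by any determinant-1 matrix; we just need det(A).

det(A) = (3)(-1) - (-3)(-1) = -3 - 3 = -6

Therefore det(B) = 1 * (-6) = -6.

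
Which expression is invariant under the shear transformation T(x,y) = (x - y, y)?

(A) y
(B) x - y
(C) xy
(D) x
A

Under the shear T(x,y) = (x - y, y):
Substitute the transformed coordinates into each option and compare with the original:
(A) y  ->  (y) = y   [equals y: invariant]
(B) x - y  ->  (x - y) - (y) = x - 2y   [differs from x - y: not invariant]
(C) xy  ->  (x - y)(y) = xy - y^2   [differs from xy: not invariant]
(D) x  ->  (x - y) = x - y   [differs from x: not invariant]

Only option (A), y, is unchanged by the transformation.
A horizontal shear moves points parallel to the x-axis, so the y-coordinate (and any function of y alone) is unchanged.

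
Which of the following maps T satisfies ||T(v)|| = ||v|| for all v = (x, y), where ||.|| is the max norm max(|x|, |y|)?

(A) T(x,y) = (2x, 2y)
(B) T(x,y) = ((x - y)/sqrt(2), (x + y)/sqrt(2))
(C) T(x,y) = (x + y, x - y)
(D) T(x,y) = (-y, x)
D

A transformation preserves a norm if ||T(v)|| = ||v|| for every v; a single vector where the norm changes rules an option out.

(A) T(x,y) = (2x, 2y): v = (1, 0) has norm max(|1|, |0|) = 1, but T(v) = (2, 0) has norm 2 -- not preserved.
(B) T(x,y) = ((x - y)/sqrt(2), (x + y)/sqrt(2)): v = (1, 0) has norm max(|1|, |0|) = 1, but T(v) = (sqrt(2)/2, sqrt(2)/2) has norm sqrt(2)/2 -- not preserved.
(C) T(x,y) = (x + y, x - y): v = (1, 1) has norm max(|1|, |1|) = 1, but T(v) = (2, 0) has norm 2 -- not preserved.
(D) T(x,y) = (-y, x): preserves the norm -- it only permutes the coordinates and/or flips signs, which leaves max(|x|, |y|) unchanged.

Therefore the answer is (D).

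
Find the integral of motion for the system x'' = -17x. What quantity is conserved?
E = (x')^2 + 17x^2

Multiply the equation by x':
x' * x'' = -17x * x'
The left side is d/dt[(x')^2/2] and the right side is d/dt[-17x^2/2], so
d/dt[(x')^2/2 + 17x^2/2] = 0, i.e. (x')^2/2 + 17x^2/2 = constant.
Multiplying by 2, the integral of motion is E = (x')^2 + 17x^2.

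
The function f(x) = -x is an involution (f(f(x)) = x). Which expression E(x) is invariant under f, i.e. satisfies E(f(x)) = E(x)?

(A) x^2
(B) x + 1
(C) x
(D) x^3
A

Replace x by f(x) = -x in each option and simplify. As a quick numerical cross-check, also compare E(3) with E(f(3)) = E(-3).

(A) x^2  ->  (-x)^2, which simplifies back to x^2; check: E(3) = 9, E(-3) = 9.   [invariant]
(B) x + 1  ->  (-x) + 1 = 1 - x; check: E(3) = 4 but E(-3) = -2.   [not invariant]
(C) x  ->  (-x) = -x; check: E(3) = 3 but E(-3) = -3.   [not invariant]
(D) x^3  ->  (-x)^3 = -x^3; check: E(3) = 27 but E(-3) = -27.   [not invariant]

Only (A) is unchanged. E is symmetric under swapping x with f(x) = -x, which is exactly what an involution does.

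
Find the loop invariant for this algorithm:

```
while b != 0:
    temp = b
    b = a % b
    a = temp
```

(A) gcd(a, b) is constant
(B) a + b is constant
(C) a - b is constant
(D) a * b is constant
A

A loop invariant must hold before the first iteration and be re-established by every execution of the body.

(A) gcd(a, b) is constant: One iteration replaces (a, b) by (b, a mod b). Since a mod b = a - q*b for an integer q, any common divisor of a and b divides b and a mod b, and conversely; hence gcd(b, a mod b) = gcd(a, b). For instance (38, 4) -> (4, 2) keeps gcd = 2. At exit b = 0 and a = gcd of the original inputs.

The other options fail:
(B) a + b is constant: e.g. (a, b) = (38, 4) -> (4, 2): the sum goes from 42 to 6.
(C) a - b is constant: e.g. (a, b) = (38, 4) -> (4, 2): the difference goes from 34 to 2.
(D) a * b is constant: e.g. (a, b) = (38, 4) -> (4, 2): the product goes from 152 to 8.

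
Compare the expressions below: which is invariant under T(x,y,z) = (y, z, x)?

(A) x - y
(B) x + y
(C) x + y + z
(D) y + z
C

Apply T(x,y,z) = (y, z, x) to each option, i.e. replace (x, y, z) by the transformed coordinates.
Substitute the transformed coordinates into each option and compare with the original:
(A) x - y  ->  (y) - (z) = y - z   [differs from x - y: not invariant]
(B) x + y  ->  (y) + (z) = y + z   [differs from x + y: not invariant]
(C) x + y + z  ->  (y) + (z) + (x) = x + y + z   [equals x + y + z: invariant]
(D) y + z  ->  (z) + (x) = x + z   [differs from y + z: not invariant]

Only option (C), x + y + z, is unchanged by the transformation.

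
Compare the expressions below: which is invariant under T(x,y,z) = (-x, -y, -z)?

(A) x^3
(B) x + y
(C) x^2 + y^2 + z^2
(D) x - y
C

Apply T(x,y,z) = (-x, -y, -z) to each option, i.e. replace (x, y, z) by the transformed coordinates.
Substitute the transformed coordinates into each option and compare with the original:
(A) x^3  ->  (-x)^3 = -x^3   [differs from x^3: not invariant]
(B) x + y  ->  (-x) + (-y) = -x - y   [differs from x + y: not invariant]
(C) x^2 + y^2 + z^2  ->  (-x)^2 + (-y)^2 + (-z)^2 = x^2 + y^2 + z^2   [equals x^2 + y^2 + z^2: invariant]
(D) x - y  ->  (-x) - (-y) = -x + y   [differs from x - y: not invariant]

Only option (C), x^2 + y^2 + z^2, is unchanged by the transformation.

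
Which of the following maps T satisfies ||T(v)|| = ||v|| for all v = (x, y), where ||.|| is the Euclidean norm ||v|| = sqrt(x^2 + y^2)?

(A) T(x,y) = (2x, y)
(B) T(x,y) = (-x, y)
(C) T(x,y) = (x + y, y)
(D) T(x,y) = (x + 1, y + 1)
B

A transformation preserves a norm if ||T(v)|| = ||v|| for every v; a single vector where the norm changes rules an option out.

(A) T(x,y) = (2x, y): v = (1, 0) has norm sqrt((1)^2 + (0)^2) = 1, but T(v) = (2, 0) has norm 2 -- not preserved.
(B) T(x,y) = (-x, y): preserves the norm -- it is an orthogonal map (a rotation/reflection), and (-x)^2 + (y)^2 simplifies to x^2 + y^2.
(C) T(x,y) = (x + y, y): v = (0, 1) has norm sqrt((0)^2 + (1)^2) = 1, but T(v) = (1, 1) has norm sqrt(2) -- not preserved.
(D) T(x,y) = (x + 1, y + 1): v = (1, 0) has norm sqrt((1)^2 + (0)^2) = 1, but T(v) = (2, 1) has norm sqrt(5) -- not preserved.

Therefore the answer is (B).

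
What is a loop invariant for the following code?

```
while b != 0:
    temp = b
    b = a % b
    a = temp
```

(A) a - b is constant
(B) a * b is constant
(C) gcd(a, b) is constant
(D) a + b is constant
C

A loop invariant must hold before the first iteration and be re-established by every execution of the body.

(C) gcd(a, b) is constant: One iteration replaces (a, b) by (b, a mod b). Since a mod b = a - q*b for an integer q, any common divisor of a and b divides b and a mod b, and conversely; hence gcd(b, a mod b) = gcd(a, b). For instance (35, 10) -> (10, 5) keeps gcd = 5. At exit b = 0 and a = gcd of the original inputs.

The other options fail:
(A) a - b is constant: e.g. (a, b) = (35, 10) -> (10, 5): the difference goes from 25 to 5.
(B) a * b is constant: e.g. (a, b) = (35, 10) -> (10, 5): the product goes from 350 to 50.
(D) a + b is constant: e.g. (a, b) = (35, 10) -> (10, 5): the sum goes from 45 to 15.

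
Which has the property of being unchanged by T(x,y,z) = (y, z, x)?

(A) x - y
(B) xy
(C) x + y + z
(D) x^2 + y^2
C

Apply T(x,y,z) = (y, z, x) to each option, i.e. replace (x, y, z) by the transformed coordinates.
Substitute the transformed coordinates into each option and compare with the original:
(A) x - y  ->  (y) - (z) = y - z   [differs from x - y: not invariant]
(B) xy  ->  (y)(z) = yz   [differs from xy: not invariant]
(C) x + y + z  ->  (y) + (z) + (x) = x + y + z   [equals x + y + z: invariant]
(D) x^2 + y^2  ->  (y)^2 + (z)^2 = y^2 + z^2   [differs from x^2 + y^2: not invariant]

Only option (C), x + y + z, is unchanged by the transformation.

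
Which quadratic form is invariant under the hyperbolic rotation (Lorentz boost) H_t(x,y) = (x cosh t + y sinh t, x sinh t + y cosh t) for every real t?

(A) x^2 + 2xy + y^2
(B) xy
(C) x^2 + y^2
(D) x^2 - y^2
D

Write x' = x cosh t + y sinh t, y' = x sinh t + y cosh t and substitute into each option:
(A) x^2 + 2xy + y^2: (x' + y')^2 with x' + y' = (x + y)(cosh t + sinh t) = (x + y)e^t, so it becomes (x + y)^2 e^(2t)   [not invariant for t != 0]
(B) xy: (x cosh t + y sinh t)(x sinh t + y cosh t) = xy(cosh^2 t + sinh^2 t) + (x^2 + y^2) sinh t cosh t = xy cosh 2t + (x^2 + y^2)(sinh 2t)/2   [not invariant for t != 0]
(C) x^2 + y^2: (x cosh t + y sinh t)^2 + (x sinh t + y cosh t)^2 = (x^2 + y^2)(cosh^2 t + sinh^2 t) + 4xy sinh t cosh t = (x^2 + y^2) cosh 2t + 2xy sinh 2t   [not invariant for t != 0]
(D) x^2 - y^2: (x cosh t + y sinh t)^2 - (x sinh t + y cosh t)^2 = x^2(cosh^2 t - sinh^2 t) + 2xy(cosh t sinh t - sinh t cosh t) + y^2(sinh^2 t - cosh^2 t) = x^2 - y^2   [invariant, using cosh^2 t - sinh^2 t = 1]

Only (D) x^2 - y^2 is unchanged; it is the Minkowski form preserved by Lorentz boosts, just as x^2 + y^2 is preserved by ordinary rotations.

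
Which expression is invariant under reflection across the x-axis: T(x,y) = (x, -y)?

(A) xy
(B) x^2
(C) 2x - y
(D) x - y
B

The map is reflection across the x-axis: T(x,y) = (x, -y).
Substitute the transformed coordinates into each option and compare with the original:
(A) xy  ->  (x)(-y) = -xy   [differs from xy: not invariant]
(B) x^2  ->  (x)^2 = x^2   [equals x^2: invariant]
(C) 2x - y  ->  2(x) - (-y) = 2x + y   [differs from 2x - y: not invariant]
(D) x - y  ->  (x) - (-y) = x + y   [differs from x - y: not invariant]

Only option (B), x^2, is unchanged by the transformation.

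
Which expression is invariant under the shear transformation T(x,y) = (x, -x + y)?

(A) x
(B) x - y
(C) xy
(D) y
A

Under the shear T(x,y) = (x, -x + y):
Substitute the transformed coordinates into each option and compare with the original:
(A) x  ->  (x) = x   [equals x: invariant]
(B) x - y  ->  (x) - (-x + y) = 2x - y   [differs from x - y: not invariant]
(C) xy  ->  (x)(-x + y) = -x^2 + xy   [differs from xy: not invariant]
(D) y  ->  (-x + y) = -x + y   [differs from y: not invariant]

Only option (A), x, is unchanged by the transformation.
A vertical shear moves points parallel to the y-axis, so the x-coordinate (and any function of x alone) is unchanged.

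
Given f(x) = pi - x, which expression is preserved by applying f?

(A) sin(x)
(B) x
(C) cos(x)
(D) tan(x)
A

For f(x) = pi - x:
sin(pi - x) = sin(x), so sine is invariant under this transformation.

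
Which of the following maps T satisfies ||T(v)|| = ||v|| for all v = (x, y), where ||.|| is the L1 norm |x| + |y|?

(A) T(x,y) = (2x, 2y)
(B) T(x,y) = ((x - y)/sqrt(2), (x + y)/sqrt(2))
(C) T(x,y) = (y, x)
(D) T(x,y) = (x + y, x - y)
C

A transformation preserves a norm if ||T(v)|| = ||v|| for every v; a single vector where the norm changes rules an option out.

(A) T(x,y) = (2x, 2y): v = (1, 0) has norm |1| + |0| = 1, but T(v) = (2, 0) has norm 2 -- not preserved.
(B) T(x,y) = ((x - y)/sqrt(2), (x + y)/sqrt(2)): v = (1, 0) has norm |1| + |0| = 1, but T(v) = (sqrt(2)/2, sqrt(2)/2) has norm sqrt(2) -- not preserved.
(C) T(x,y) = (y, x): preserves the norm -- it only permutes the coordinates and/or flips signs, which leaves |x| + |y| unchanged.
(D) T(x,y) = (x + y, x - y): v = (1, 0) has norm |1| + |0| = 1, but T(v) = (1, 1) has norm 2 -- not preserved.

Therefore the answer is (C).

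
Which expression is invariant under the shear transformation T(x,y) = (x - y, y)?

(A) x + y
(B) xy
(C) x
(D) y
D

Under the shear T(x,y) = (x - y, y):
Substitute the transformed coordinates into each option and compare with the original:
(A) x + y  ->  (x - y) + (y) = x   [differs from x + y: not invariant]
(B) xy  ->  (x - y)(y) = xy - y^2   [differs from xy: not invariant]
(C) x  ->  (x - y) = x - y   [differs from x: not invariant]
(D) y  ->  (y) = y   [equals y: invariant]

Only option (D), y, is unchanged by the transformation.
A horizontal shear moves points parallel to the x-axis, so the y-coordinate (and any function of y alone) is unchanged.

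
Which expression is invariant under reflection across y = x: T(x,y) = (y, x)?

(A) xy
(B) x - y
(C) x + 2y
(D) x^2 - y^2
A

The map is reflection across y = x: T(x,y) = (y, x).
Substitute the transformed coordinates into each option and compare with the original:
(A) xy  ->  (y)(x) = xy   [equals xy: invariant]
(B) x - y  ->  (y) - (x) = -x + y   [differs from x - y: not invariant]
(C) x + 2y  ->  (y) + 2(x) = 2x + y   [differs from x + 2y: not invariant]
(D) x^2 - y^2  ->  (y)^2 - (x)^2 = -x^2 + y^2   [differs from x^2 - y^2: not invariant]

Only option (A), xy, is unchanged by the transformation.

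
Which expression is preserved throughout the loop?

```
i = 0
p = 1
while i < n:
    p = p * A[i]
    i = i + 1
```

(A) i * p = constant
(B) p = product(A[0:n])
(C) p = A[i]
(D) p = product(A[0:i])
D

A loop invariant must hold before the first iteration and be re-established by every execution of the body.

(D) p = product(A[0:i]): Initially i = 0 and p = 1 = product of the empty slice A[0:0]. If p = product(A[0:i]) holds at the top of an iteration, the body sets p to product(A[0:i]) * A[i] = product(A[0:i+1]) and then i to i+1, so the property is restored. At exit i = n, giving p = product(A[0:n]).

The other options fail:
(A) i * p = constant: initially i * p = 0, but after one iteration it is 1 * A[0], which is nonzero in general.
(B) p = product(A[0:n]): false before the loop (p = 1, not the full product) -- it only becomes true at exit.
(C) p = A[i]: after the first iteration p = A[0] but i = 1; in general p is a product of several elements, not a single one.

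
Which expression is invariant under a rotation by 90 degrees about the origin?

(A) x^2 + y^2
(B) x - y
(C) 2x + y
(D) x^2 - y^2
A

A rotation by 90 degrees sends (x, y) to (-y, x).
Substitute the transformed coordinates into each option and compare with the original:
(A) x^2 + y^2  ->  (-y)^2 + (x)^2 = x^2 + y^2   [equals x^2 + y^2: invariant]
(B) x - y  ->  (-y) - (x) = -x - y   [differs from x - y: not invariant]
(C) 2x + y  ->  2(-y) + (x) = x - 2y   [differs from 2x + y: not invariant]
(D) x^2 - y^2  ->  (-y)^2 - (x)^2 = -x^2 + y^2   [differs from x^2 - y^2: not invariant]

Only option (A), x^2 + y^2, is unchanged by the transformation.
Geometrically, x^2 + y^2 is the squared distance from the origin, which every rotation about the origin preserves.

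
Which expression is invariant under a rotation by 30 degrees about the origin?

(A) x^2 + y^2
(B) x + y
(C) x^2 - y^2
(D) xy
A

A rotation by 30 degrees sends (x, y) to (sqrt(3)x/2 - y/2, x/2 + sqrt(3)y/2).
Substitute the transformed coordinates into each option and compare with the original:
(A) x^2 + y^2  ->  (sqrt(3)x/2 - y/2)^2 + (x/2 + sqrt(3)y/2)^2 = x^2 + y^2   [equals x^2 + y^2: invariant]
(B) x + y  ->  (sqrt(3)x/2 - y/2) + (x/2 + sqrt(3)y/2) = x/2 + sqrt(3)x/2 - y/2 + sqrt(3)y/2   [differs from x + y: not invariant]
(C) x^2 - y^2  ->  (sqrt(3)x/2 - y/2)^2 - (x/2 + sqrt(3)y/2)^2 = x^2/2 - sqrt(3)xy - y^2/2   [differs from x^2 - y^2: not invariant]
(D) xy  ->  (sqrt(3)x/2 - y/2)(x/2 + sqrt(3)y/2) = sqrt(3)x^2/4 + xy/2 - sqrt(3)y^2/4   [differs from xy: not invariant]

Only option (A), x^2 + y^2, is unchanged by the transformation.
Geometrically, x^2 + y^2 is the squared distance from the origin, which every rotation about the origin preserves.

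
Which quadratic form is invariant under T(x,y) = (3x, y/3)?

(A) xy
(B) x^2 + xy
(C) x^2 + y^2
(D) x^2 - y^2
A

T multiplies x by 3 and divides y by 3.
Substitute the transformed coordinates into each option and compare with the original:
(A) xy  ->  (3x)(y/3) = xy   [equals xy: invariant]
(B) x^2 + xy  ->  (3x)^2 + (3x)(y/3) = 9x^2 + xy   [differs from x^2 + xy: not invariant]
(C) x^2 + y^2  ->  (3x)^2 + (y/3)^2 = 9x^2 + y^2/9   [differs from x^2 + y^2: not invariant]
(D) x^2 - y^2  ->  (3x)^2 - (y/3)^2 = 9x^2 - y^2/9   [differs from x^2 - y^2: not invariant]

Only option (A), xy, is unchanged by the transformation.
The factors 3 and 1/3 cancel only in the pure product xy.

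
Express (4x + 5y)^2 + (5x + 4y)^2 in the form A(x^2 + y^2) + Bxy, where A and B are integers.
41(x^2 + y^2) + 80xy

Expanding: (4x + 5y)^2 = 16x^2 + 40xy + 25y^2
(5x + 4y)^2 = 25x^2 + 40xy + 16y^2
Sum = (16+25)(x^2+y^2) + 80xy = 41(x^2 + y^2) + 80xy
This is symmetric in x and y.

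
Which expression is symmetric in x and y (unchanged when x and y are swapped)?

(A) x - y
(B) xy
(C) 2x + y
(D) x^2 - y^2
B

A symmetric expression is unchanged when the variables are permuted; here the transformation to test is the swap (x, y) -> (y, x).
Substitute the transformed coordinates into each option and compare with the original:
(A) x - y  ->  (y) - (x) = -x + y   [differs from x - y: not invariant]
(B) xy  ->  (y)(x) = xy   [equals xy: invariant]
(C) 2x + y  ->  2(y) + (x) = x + 2y   [differs from 2x + y: not invariant]
(D) x^2 - y^2  ->  (y)^2 - (x)^2 = -x^2 + y^2   [differs from x^2 - y^2: not invariant]

Only option (B), xy, is unchanged by the transformation.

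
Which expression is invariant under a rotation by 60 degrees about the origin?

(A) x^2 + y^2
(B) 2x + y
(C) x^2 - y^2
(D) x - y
A

A rotation by 60 degrees sends (x, y) to (x/2 - sqrt(3)y/2, sqrt(3)x/2 + y/2).
Substitute the transformed coordinates into each option and compare with the original:
(A) x^2 + y^2  ->  (x/2 - sqrt(3)y/2)^2 + (sqrt(3)x/2 + y/2)^2 = x^2 + y^2   [equals x^2 + y^2: invariant]
(B) 2x + y  ->  2(x/2 - sqrt(3)y/2) + (sqrt(3)x/2 + y/2) = sqrt(3)x/2 + x - sqrt(3)y + y/2   [differs from 2x + y: not invariant]
(C) x^2 - y^2  ->  (x/2 - sqrt(3)y/2)^2 - (sqrt(3)x/2 + y/2)^2 = -x^2/2 - sqrt(3)xy + y^2/2   [differs from x^2 - y^2: not invariant]
(D) x - y  ->  (x/2 - sqrt(3)y/2) - (sqrt(3)x/2 + y/2) = -sqrt(3)x/2 + x/2 - sqrt(3)y/2 - y/2   [differs from x - y: not invariant]

Only option (A), x^2 + y^2, is unchanged by the transformation.
Geometrically, x^2 + y^2 is the squared distance from the origin, which every rotation about the origin preserves.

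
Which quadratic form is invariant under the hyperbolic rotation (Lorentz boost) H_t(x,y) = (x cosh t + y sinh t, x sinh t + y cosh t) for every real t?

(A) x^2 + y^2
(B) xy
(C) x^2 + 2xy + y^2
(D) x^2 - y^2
D

Write x' = x cosh t + y sinh t, y' = x sinh t + y cosh t and substitute into each option:
(A) x^2 + y^2: (x cosh t + y sinh t)^2 + (x sinh t + y cosh t)^2 = (x^2 + y^2)(cosh^2 t + sinh^2 t) + 4xy sinh t cosh t = (x^2 + y^2) cosh 2t + 2xy sinh 2t   [not invariant for t != 0]
(B) xy: (x cosh t + y sinh t)(x sinh t + y cosh t) = xy(cosh^2 t + sinh^2 t) + (x^2 + y^2) sinh t cosh t = xy cosh 2t + (x^2 + y^2)(sinh 2t)/2   [not invariant for t != 0]
(C) x^2 + 2xy + y^2: (x' + y')^2 with x' + y' = (x + y)(cosh t + sinh t) = (x + y)e^t, so it becomes (x + y)^2 e^(2t)   [not invariant for t != 0]
(D) x^2 - y^2: (x cosh t + y sinh t)^2 - (x sinh t + y cosh t)^2 = x^2(cosh^2 t - sinh^2 t) + 2xy(cosh t sinh t - sinh t cosh t) + y^2(sinh^2 t - cosh^2 t) = x^2 - y^2   [invariant, using cosh^2 t - sinh^2 t = 1]

Only (D) x^2 - y^2 is unchanged; it is the Minkowski form preserved by Lorentz boosts, just as x^2 + y^2 is preserved by ordinary rotations.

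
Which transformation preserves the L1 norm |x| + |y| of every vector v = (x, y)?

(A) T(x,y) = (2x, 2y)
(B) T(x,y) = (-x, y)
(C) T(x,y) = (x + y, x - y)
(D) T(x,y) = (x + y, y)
B

A transformation preserves a norm if ||T(v)|| = ||v|| for every v; a single vector where the norm changes rules an option out.

(A) T(x,y) = (2x, 2y): v = (1, 0) has norm |1| + |0| = 1, but T(v) = (2, 0) has norm 2 -- not preserved.
(B) T(x,y) = (-x, y): preserves the norm -- it only permutes the coordinates and/or flips signs, which leaves |x| + |y| unchanged.
(C) T(x,y) = (x + y, x - y): v = (1, 0) has norm |1| + |0| = 1, but T(v) = (1, 1) has norm 2 -- not preserved.
(D) T(x,y) = (x + y, y): v = (0, 1) has norm |0| + |1| = 1, but T(v) = (1, 1) has norm 2 -- not preserved.

Therefore the answer is (B).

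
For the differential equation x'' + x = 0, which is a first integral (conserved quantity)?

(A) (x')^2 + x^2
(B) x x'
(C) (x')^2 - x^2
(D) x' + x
A

A first integral I satisfies dI/dt = 0 along every solution. Differentiate each option and use the equation of motion:
(A) d/dt[(x')^2 + x^2] = 2x'x'' + 2x x' = 2x'(-x) + 2x x' = 0
(B) d/dt[x x'] = (x')^2 + x x'' = (x')^2 - x^2, not identically 0
(C) d/dt[(x')^2 - x^2] = 2x'x'' - 2x x' = -4x x', not identically 0
(D) d/dt[x' + x] = x'' + x' = -x + x', not identically 0

Only (A) has zero time-derivative. So the energy-like quantity (x')^2 + x^2 is the first integral.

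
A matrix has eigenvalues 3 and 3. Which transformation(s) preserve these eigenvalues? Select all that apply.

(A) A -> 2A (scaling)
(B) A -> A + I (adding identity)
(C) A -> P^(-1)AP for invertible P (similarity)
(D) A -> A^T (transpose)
C and D

Eigenvalues are preserved by:
1. Similarity transformations: A -> P^(-1)AP (same characteristic polynomial)
2. Transpose: A^T has the same eigenvalues as A

Eigenvalues are NOT preserved by:
- Adding identity: eigenvalues become 3+1, 3+1
- Scaling: eigenvalues become 6, 6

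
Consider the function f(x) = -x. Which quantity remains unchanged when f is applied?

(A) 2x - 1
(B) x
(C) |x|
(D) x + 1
C

For f(x) = -x:
Applying f replaces x by -x. Since |-x| = |x|, the absolute value is unchanged by f, whereas x -> -x, 2x - 1 -> -2x - 1 and x + 1 -> -x + 1 all change.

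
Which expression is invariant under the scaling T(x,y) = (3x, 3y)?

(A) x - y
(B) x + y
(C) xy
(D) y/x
D

Under the uniform scaling T(x,y) = (3x, 3y):
Substitute the transformed coordinates into each option and compare with the original:
(A) x - y  ->  (3x) - (3y) = 3x - 3y   [differs from x - y: not invariant]
(B) x + y  ->  (3x) + (3y) = 3x + 3y   [differs from x + y: not invariant]
(C) xy  ->  (3x)(3y) = 9xy   [differs from xy: not invariant]
(D) y/x  ->  (3y)/(3x) = y/x   [equals y/x: invariant]

Only option (D), y/x, is unchanged by the transformation.
The common factor 3 cancels in a ratio of coordinates, while sums, products and sums of squares pick up factors of 3 or 9.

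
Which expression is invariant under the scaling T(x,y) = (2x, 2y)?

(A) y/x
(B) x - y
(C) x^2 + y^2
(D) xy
A

Under the uniform scaling T(x,y) = (2x, 2y):
Substitute the transformed coordinates into each option and compare with the original:
(A) y/x  ->  (2y)/(2x) = y/x   [equals y/x: invariant]
(B) x - y  ->  (2x) - (2y) = 2x - 2y   [differs from x - y: not invariant]
(C) x^2 + y^2  ->  (2x)^2 + (2y)^2 = 4x^2 + 4y^2   [differs from x^2 + y^2: not invariant]
(D) xy  ->  (2x)(2y) = 4xy   [differs from xy: not invariant]

Only option (A), y/x, is unchanged by the transformation.
The common factor 2 cancels in a ratio of coordinates, while sums, products and sums of squares pick up factors of 2 or 4.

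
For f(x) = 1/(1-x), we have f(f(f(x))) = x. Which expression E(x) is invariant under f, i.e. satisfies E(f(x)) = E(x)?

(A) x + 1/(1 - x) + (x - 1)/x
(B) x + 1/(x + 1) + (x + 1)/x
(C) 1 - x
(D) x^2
A

Replace x by f(x) = 1/(1 - x) in each option and simplify. As a quick numerical cross-check, also compare E(4) with E(f(4)) = E(-1/3).

(A) x + 1/(1 - x) + (x - 1)/x  ->  (1/(1 - x)) + 1/(1 - (1/(1 - x))) + ((1/(1 - x)) - 1)/(1/(1 - x)), which simplifies back to x + 1/(1 - x) + (x - 1)/x; check: E(4) = 53/12, E(-1/3) = 53/12.   [invariant]
(B) x + 1/(x + 1) + (x + 1)/x  ->  (1/(1 - x)) + 1/((1/(1 - x)) + 1) + ((1/(1 - x)) + 1)/(1/(1 - x)) = (-x^3 + 6x^2 - 11x + 7)/(x^2 - 3x + 2); check: E(4) = 109/20 but E(-1/3) = -5/6.   [not invariant]
(C) 1 - x  ->  1 - (1/(1 - x)) = x/(x - 1); check: E(4) = -3 but E(-1/3) = 4/3.   [not invariant]
(D) x^2  ->  (1/(1 - x))^2 = (x - 1)^(-2); check: E(4) = 16 but E(-1/3) = 1/9.   [not invariant]

Only (A) is unchanged. Indeed f(f(x)) = 1/(1 - 1/(1-x)) = (1-x)/(-x) = (x-1)/x, so E(x) = x + f(x) + f(f(x)) is the sum over the whole 3-cycle; applying f just permutes the three terms cyclically (x -> f(x) -> f(f(x)) -> x), leaving the sum unchanged.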